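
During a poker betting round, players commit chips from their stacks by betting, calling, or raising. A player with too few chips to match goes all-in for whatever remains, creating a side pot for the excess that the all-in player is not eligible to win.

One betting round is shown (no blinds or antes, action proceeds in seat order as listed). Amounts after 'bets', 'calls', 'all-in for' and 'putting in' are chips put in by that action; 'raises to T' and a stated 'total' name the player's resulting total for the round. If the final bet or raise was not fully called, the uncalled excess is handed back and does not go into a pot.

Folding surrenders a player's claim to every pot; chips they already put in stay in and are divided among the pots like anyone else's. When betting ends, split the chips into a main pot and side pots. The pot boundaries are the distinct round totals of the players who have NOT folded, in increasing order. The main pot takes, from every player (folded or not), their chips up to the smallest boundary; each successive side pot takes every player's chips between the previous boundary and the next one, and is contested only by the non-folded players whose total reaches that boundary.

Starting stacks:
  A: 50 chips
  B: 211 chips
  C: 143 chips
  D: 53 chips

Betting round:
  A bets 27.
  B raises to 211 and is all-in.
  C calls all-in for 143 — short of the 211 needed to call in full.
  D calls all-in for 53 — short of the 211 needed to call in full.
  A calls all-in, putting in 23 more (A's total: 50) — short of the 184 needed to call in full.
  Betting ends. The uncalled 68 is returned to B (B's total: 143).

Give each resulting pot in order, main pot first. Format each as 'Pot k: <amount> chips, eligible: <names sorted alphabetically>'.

Contributions (after 68 returned to B): A=50, B=143, C=143, D=53
Pot levels (distinct totals of non-folded players): 50, 53, 143
Layer 1-50: 50 each from A, B, C, D = 50*4 = 200 chips; eligible A, B, C, D
Layer 51-53: 3 each from B, C, D = 3*3 = 9 chips; eligible B, C, D
Layer 54-143: 90 each from B, C = 90*2 = 180 chips; eligible B, C

Pot 1: 200 chips, eligible: A, B, C, D
Pot 2: 9 chips, eligible: B, C, D
Pot 3: 180 chips, eligible: B, C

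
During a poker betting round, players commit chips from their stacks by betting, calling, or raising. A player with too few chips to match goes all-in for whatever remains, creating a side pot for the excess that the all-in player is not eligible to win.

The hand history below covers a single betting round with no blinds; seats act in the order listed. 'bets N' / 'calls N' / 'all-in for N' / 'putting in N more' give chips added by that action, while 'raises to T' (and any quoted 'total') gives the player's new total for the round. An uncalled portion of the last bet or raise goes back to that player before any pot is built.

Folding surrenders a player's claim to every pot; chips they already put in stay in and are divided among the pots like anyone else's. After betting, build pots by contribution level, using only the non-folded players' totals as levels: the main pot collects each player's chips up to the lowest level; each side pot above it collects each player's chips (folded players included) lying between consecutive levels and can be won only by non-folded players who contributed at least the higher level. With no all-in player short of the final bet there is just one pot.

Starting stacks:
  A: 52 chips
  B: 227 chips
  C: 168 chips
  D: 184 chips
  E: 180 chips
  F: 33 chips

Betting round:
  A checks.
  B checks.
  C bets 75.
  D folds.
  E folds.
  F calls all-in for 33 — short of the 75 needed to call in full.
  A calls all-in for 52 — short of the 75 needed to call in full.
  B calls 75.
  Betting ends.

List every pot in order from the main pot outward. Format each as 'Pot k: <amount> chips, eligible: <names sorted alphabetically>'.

Contributions: A=52, B=75, C=75, F=33
Folded: D, E
Pot levels (distinct totals of non-folded players): 33, 52, 75
Layer 1-33: 33 each from A, B, C, F = 33*4 = 132 chips; eligible A, B, C, F
Layer 34-52: 19 each from A, B, C = 19*3 = 57 chips; eligible A, B, C
Layer 53-75: 23 each from B, C = 23*2 = 46 chips; eligible B, C

Pot 1: 132 chips, eligible: A, B, C, F
Pot 2: 57 chips, eligible: A, B, C
Pot 3: 46 chips, eligible: B, C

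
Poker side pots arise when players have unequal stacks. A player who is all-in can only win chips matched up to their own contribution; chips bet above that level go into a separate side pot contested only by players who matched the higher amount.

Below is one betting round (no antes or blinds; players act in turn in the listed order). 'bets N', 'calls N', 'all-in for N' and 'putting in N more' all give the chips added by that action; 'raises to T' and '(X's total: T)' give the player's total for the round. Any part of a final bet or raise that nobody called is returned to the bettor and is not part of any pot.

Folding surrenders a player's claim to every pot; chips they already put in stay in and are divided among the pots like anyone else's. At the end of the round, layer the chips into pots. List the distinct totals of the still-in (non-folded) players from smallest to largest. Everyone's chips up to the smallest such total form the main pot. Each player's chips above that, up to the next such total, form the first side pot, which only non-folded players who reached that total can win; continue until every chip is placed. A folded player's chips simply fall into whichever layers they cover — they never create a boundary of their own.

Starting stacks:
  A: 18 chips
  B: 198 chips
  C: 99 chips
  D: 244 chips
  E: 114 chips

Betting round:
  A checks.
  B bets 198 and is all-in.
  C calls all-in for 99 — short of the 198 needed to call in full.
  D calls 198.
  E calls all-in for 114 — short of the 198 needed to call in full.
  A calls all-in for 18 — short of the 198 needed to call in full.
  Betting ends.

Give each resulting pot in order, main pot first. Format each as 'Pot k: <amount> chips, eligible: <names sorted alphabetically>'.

Pot 1: 90 chips, eligible: A, B, C, D, E
Pot 2: 324 chips, eligible: B, C, D, E
Pot 3: 45 chips, eligible: B, D, E
Pot 4: 168 chips, eligible: B, D

Derivation:
Contributions: A=18, B=198, C=99, D=198, E=114
Pot levels (distinct totals of non-folded players): 18, 99, 114, 198
Layer 1-18: 18 each from A, B, C, D, E = 18*5 = 90 chips; eligible A, B, C, D, E
Layer 19-99: 81 each from B, C, D, E = 81*4 = 324 chips; eligible B, C, D, E
Layer 100-114: 15 each from B, D, E = 15*3 = 45 chips; eligible B, D, E
Layer 115-198: 84 each from B, D = 84*2 = 168 chips; eligible B, D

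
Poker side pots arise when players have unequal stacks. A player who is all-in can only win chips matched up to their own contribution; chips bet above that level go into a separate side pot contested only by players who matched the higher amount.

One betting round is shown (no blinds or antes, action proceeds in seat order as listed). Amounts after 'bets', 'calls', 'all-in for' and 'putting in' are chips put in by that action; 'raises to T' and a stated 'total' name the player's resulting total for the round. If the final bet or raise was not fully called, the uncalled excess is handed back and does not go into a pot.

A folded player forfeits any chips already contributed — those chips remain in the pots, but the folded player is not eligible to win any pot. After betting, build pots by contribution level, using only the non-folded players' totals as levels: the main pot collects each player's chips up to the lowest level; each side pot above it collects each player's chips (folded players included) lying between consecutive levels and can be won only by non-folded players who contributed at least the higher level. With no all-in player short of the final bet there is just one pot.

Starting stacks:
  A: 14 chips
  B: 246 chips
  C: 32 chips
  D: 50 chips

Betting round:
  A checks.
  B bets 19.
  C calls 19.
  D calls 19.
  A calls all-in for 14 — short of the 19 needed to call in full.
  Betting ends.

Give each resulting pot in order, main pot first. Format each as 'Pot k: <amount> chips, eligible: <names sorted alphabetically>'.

Contributions: A=14, B=19, C=19, D=19
Pot levels (distinct totals of non-folded players): 14, 19
Layer 1-14: 14 each from A, B, C, D = 14*4 = 56 chips; eligible A, B, C, D
Layer 15-19: 5 each from B, C, D = 5*3 = 15 chips; eligible B, C, D

Pot 1: 56 chips, eligible: A, B, C, D
Pot 2: 15 chips, eligible: B, C, D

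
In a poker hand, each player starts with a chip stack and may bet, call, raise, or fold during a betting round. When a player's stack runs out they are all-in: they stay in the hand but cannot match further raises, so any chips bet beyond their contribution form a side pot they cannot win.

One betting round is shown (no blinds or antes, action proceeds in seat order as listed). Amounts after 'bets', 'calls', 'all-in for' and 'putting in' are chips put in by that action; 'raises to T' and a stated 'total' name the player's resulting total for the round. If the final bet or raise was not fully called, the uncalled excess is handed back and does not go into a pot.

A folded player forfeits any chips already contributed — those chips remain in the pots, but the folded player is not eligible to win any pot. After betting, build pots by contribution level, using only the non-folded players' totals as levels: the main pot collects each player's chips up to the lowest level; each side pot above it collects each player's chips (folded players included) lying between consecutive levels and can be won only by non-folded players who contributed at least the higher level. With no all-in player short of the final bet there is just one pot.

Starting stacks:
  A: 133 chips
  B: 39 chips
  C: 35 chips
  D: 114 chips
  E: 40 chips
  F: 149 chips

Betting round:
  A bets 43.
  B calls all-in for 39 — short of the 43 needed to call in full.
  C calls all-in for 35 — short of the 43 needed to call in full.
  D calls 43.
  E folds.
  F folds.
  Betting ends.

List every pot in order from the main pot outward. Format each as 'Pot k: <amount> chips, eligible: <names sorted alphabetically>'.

Pot 1: 140 chips, eligible: A, B, C, D
Pot 2: 12 chips, eligible: A, B, D
Pot 3: 8 chips, eligible: A, D

Derivation:
Contributions: A=43, B=39, C=35, D=43
Folded: E, F
Pot levels (distinct totals of non-folded players): 35, 39, 43
Layer 1-35: 35 each from A, B, C, D = 35*4 = 140 chips; eligible A, B, C, D
Layer 36-39: 4 each from A, B, D = 4*3 = 12 chips; eligible A, B, D
Layer 40-43: 4 each from A, D = 4*2 = 8 chips; eligible A, D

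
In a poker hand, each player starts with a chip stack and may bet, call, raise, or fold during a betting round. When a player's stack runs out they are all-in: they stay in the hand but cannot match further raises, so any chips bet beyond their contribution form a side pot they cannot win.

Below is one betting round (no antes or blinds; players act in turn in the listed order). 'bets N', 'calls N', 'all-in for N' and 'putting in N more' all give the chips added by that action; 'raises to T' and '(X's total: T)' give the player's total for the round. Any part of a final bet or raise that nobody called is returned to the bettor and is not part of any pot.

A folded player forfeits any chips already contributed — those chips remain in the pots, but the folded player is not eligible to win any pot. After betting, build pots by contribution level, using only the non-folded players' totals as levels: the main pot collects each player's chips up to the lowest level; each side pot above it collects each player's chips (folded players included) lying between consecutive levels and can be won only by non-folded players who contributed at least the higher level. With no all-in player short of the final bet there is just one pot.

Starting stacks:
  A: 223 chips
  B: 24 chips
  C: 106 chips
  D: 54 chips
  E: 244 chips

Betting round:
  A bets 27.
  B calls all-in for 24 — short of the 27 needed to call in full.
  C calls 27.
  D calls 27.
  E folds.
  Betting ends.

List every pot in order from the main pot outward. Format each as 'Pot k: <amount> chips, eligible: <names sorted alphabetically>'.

Pot 1: 96 chips, eligible: A, B, C, D
Pot 2: 9 chips, eligible: A, C, D

Derivation:
Contributions: A=27, B=24, C=27, D=27
Folded: E
Pot levels (distinct totals of non-folded players): 24, 27
Layer 1-24: 24 each from A, B, C, D = 24*4 = 96 chips; eligible A, B, C, D
Layer 25-27: 3 each from A, C, D = 3*3 = 9 chips; eligible A, C, D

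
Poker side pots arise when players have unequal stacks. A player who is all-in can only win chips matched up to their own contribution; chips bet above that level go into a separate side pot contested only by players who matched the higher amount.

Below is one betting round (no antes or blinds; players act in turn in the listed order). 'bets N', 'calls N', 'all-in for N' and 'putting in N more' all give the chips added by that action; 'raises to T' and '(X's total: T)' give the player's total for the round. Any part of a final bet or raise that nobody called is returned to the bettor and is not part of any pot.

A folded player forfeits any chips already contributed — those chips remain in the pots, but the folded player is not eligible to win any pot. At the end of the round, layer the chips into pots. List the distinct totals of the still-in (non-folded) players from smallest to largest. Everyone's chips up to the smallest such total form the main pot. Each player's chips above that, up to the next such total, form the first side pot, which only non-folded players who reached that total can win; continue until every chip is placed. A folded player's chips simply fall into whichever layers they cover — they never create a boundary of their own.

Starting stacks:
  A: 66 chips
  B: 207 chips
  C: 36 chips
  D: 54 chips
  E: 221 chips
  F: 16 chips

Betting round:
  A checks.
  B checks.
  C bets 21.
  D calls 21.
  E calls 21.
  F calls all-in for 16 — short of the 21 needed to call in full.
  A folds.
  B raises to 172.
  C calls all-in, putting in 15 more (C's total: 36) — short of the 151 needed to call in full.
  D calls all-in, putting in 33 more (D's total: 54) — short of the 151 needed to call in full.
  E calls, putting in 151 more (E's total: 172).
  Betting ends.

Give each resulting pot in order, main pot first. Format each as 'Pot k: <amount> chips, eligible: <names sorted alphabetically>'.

Pot 1: 80 chips, eligible: B, C, D, E, F
Pot 2: 80 chips, eligible: B, C, D, E
Pot 3: 54 chips, eligible: B, D, E
Pot 4: 236 chips, eligible: B, E

Derivation:
Contributions: B=172, C=36, D=54, E=172, F=16
Folded: A
Pot levels (distinct totals of non-folded players): 16, 36, 54, 172
Layer 1-16: 16 each from B, C, D, E, F = 16*5 = 80 chips; eligible B, C, D, E, F
Layer 17-36: 20 each from B, C, D, E = 20*4 = 80 chips; eligible B, C, D, E
Layer 37-54: 18 each from B, D, E = 18*3 = 54 chips; eligible B, D, E
Layer 55-172: 118 each from B, E = 118*2 = 236 chips; eligible B, E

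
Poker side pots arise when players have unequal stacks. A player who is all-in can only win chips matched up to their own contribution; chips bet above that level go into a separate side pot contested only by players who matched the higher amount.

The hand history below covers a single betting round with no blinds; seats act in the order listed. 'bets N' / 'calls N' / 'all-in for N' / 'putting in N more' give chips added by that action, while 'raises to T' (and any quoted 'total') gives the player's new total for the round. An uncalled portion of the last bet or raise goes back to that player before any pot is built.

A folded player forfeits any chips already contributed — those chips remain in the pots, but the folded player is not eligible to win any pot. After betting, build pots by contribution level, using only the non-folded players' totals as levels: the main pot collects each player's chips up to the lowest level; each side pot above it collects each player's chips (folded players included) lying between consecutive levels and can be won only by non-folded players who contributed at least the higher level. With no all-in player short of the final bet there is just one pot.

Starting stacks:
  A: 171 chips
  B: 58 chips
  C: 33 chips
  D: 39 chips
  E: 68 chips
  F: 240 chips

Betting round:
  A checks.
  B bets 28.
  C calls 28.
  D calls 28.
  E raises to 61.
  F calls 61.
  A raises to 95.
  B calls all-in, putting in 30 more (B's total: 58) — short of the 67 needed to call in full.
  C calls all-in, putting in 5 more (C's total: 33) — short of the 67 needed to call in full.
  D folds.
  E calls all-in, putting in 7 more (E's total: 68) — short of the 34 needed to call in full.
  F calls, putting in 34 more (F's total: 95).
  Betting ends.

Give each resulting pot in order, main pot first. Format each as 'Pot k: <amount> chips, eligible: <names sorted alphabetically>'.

Contributions: A=95, B=58, C=33, D=28, E=68, F=95
Folded: D
Pot levels (distinct totals of non-folded players): 33, 58, 68, 95
Layer 1-33: A 33 + B 33 + C 33 + D 28 + E 33 + F 33 = 193 chips; eligible A, B, C, E, F
Layer 34-58: 25 each from A, B, E, F = 25*4 = 100 chips; eligible A, B, E, F
Layer 59-68: 10 each from A, E, F = 10*3 = 30 chips; eligible A, E, F
Layer 69-95: 27 each from A, F = 27*2 = 54 chips; eligible A, F

Pot 1: 193 chips, eligible: A, B, C, E, F
Pot 2: 100 chips, eligible: A, B, E, F
Pot 3: 30 chips, eligible: A, E, F
Pot 4: 54 chips, eligible: A, F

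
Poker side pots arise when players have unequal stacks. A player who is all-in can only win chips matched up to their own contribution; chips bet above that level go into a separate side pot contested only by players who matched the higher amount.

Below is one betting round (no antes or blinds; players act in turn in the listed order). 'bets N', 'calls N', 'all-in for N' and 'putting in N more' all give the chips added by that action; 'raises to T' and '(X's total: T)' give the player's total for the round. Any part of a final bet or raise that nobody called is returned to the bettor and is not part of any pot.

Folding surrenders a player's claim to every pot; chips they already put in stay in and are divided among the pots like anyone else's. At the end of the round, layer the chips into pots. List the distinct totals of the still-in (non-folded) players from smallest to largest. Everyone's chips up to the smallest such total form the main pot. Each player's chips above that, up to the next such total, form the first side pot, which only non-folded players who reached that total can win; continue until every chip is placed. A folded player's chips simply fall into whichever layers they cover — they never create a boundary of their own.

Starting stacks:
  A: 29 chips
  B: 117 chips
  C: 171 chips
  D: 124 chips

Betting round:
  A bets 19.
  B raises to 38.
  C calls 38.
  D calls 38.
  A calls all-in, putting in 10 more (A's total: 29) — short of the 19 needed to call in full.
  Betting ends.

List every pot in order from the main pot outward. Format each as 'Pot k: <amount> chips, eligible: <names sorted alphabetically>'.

Pot 1: 116 chips, eligible: A, B, C, D
Pot 2: 27 chips, eligible: B, C, D

Derivation:
Contributions: A=29, B=38, C=38, D=38
Pot levels (distinct totals of non-folded players): 29, 38
Layer 1-29: 29 each from A, B, C, D = 29*4 = 116 chips; eligible A, B, C, D
Layer 30-38: 9 each from B, C, D = 9*3 = 27 chips; eligible B, C, D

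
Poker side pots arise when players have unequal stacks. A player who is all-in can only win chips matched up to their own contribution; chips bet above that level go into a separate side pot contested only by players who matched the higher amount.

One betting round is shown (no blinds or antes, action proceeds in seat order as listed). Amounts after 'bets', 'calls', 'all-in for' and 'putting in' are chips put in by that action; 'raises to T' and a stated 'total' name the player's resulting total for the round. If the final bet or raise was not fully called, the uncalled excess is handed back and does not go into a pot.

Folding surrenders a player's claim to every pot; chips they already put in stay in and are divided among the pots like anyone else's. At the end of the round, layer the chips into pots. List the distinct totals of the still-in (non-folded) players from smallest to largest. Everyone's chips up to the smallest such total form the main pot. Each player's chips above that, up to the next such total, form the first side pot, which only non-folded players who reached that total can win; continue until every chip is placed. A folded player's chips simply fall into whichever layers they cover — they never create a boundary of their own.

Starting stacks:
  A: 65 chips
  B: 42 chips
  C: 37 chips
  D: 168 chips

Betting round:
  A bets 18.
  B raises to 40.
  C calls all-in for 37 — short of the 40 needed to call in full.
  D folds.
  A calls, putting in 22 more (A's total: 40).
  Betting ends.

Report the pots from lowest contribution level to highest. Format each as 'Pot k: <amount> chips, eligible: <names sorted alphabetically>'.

Contributions: A=40, B=40, C=37
Folded: D
Pot levels (distinct totals of non-folded players): 37, 40
Layer 1-37: 37 each from A, B, C = 37*3 = 111 chips; eligible A, B, C
Layer 38-40: 3 each from A, B = 3*2 = 6 chips; eligible A, B

Pot 1: 111 chips, eligible: A, B, C
Pot 2: 6 chips, eligible: A, B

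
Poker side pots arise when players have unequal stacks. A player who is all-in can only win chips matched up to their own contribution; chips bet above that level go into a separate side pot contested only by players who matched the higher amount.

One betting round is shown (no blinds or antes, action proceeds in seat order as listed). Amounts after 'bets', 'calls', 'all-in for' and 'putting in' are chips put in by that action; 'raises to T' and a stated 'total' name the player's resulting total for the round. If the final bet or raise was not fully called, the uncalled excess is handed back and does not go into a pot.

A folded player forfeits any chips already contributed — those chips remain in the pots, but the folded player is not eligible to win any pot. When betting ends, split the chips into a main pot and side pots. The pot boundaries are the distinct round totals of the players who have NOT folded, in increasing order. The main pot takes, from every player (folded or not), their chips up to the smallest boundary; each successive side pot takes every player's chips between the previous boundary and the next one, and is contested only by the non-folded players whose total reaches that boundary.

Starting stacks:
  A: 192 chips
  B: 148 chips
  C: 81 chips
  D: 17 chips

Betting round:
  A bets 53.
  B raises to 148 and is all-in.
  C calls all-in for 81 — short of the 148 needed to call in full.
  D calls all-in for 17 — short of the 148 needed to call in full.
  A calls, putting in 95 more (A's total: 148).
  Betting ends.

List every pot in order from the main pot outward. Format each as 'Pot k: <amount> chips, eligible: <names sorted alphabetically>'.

Pot 1: 68 chips, eligible: A, B, C, D
Pot 2: 192 chips, eligible: A, B, C
Pot 3: 134 chips, eligible: A, B

Derivation:
Contributions: A=148, B=148, C=81, D=17
Pot levels (distinct totals of non-folded players): 17, 81, 148
Layer 1-17: 17 each from A, B, C, D = 17*4 = 68 chips; eligible A, B, C, D
Layer 18-81: 64 each from A, B, C = 64*3 = 192 chips; eligible A, B, C
Layer 82-148: 67 each from A, B = 67*2 = 134 chips; eligible A, B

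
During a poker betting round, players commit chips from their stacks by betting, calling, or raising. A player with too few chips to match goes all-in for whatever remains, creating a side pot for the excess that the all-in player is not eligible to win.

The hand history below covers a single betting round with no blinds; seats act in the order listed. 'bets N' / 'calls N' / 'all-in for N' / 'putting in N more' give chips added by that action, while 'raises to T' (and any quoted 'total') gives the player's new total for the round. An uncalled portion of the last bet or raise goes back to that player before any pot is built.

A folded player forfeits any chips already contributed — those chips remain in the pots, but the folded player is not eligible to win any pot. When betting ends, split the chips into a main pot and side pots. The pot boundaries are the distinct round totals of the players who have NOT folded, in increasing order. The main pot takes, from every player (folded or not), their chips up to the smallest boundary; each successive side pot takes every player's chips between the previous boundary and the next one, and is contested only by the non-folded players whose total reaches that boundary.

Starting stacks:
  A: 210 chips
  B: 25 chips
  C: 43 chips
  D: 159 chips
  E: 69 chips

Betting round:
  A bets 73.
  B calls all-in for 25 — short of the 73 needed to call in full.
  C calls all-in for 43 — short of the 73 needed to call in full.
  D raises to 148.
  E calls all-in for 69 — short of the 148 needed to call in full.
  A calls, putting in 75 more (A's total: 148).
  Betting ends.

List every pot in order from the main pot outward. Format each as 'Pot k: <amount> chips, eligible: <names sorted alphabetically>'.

Contributions: A=148, B=25, C=43, D=148, E=69
Pot levels (distinct totals of non-folded players): 25, 43, 69, 148
Layer 1-25: 25 each from A, B, C, D, E = 25*5 = 125 chips; eligible A, B, C, D, E
Layer 26-43: 18 each from A, C, D, E = 18*4 = 72 chips; eligible A, C, D, E
Layer 44-69: 26 each from A, D, E = 26*3 = 78 chips; eligible A, D, E
Layer 70-148: 79 each from A, D = 79*2 = 158 chips; eligible A, D

Pot 1: 125 chips, eligible: A, B, C, D, E
Pot 2: 72 chips, eligible: A, C, D, E
Pot 3: 78 chips, eligible: A, D, E
Pot 4: 158 chips, eligible: A, D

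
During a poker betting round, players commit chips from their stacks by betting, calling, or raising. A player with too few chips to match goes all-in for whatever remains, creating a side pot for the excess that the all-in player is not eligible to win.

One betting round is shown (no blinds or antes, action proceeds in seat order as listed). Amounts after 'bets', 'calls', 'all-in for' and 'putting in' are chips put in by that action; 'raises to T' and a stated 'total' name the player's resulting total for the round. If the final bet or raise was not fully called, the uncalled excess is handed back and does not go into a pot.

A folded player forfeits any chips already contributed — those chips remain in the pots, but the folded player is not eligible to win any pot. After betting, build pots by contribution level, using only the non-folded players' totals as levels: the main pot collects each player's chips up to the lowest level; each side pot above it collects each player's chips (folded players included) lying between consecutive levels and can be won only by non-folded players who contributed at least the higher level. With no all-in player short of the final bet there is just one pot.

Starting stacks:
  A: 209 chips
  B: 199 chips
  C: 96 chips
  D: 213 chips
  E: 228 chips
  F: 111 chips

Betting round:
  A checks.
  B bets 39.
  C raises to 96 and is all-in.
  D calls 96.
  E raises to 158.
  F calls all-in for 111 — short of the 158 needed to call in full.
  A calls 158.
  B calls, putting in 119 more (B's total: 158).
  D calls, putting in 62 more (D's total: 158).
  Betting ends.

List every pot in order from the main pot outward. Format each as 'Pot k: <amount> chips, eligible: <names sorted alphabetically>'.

Pot 1: 576 chips, eligible: A, B, C, D, E, F
Pot 2: 75 chips, eligible: A, B, D, E, F
Pot 3: 188 chips, eligible: A, B, D, E

Derivation:
Contributions: A=158, B=158, C=96, D=158, E=158, F=111
Pot levels (distinct totals of non-folded players): 96, 111, 158
Layer 1-96: 96 each from A, B, C, D, E, F = 96*6 = 576 chips; eligible A, B, C, D, E, F
Layer 97-111: 15 each from A, B, D, E, F = 15*5 = 75 chips; eligible A, B, D, E, F
Layer 112-158: 47 each from A, B, D, E = 47*4 = 188 chips; eligible A, B, D, E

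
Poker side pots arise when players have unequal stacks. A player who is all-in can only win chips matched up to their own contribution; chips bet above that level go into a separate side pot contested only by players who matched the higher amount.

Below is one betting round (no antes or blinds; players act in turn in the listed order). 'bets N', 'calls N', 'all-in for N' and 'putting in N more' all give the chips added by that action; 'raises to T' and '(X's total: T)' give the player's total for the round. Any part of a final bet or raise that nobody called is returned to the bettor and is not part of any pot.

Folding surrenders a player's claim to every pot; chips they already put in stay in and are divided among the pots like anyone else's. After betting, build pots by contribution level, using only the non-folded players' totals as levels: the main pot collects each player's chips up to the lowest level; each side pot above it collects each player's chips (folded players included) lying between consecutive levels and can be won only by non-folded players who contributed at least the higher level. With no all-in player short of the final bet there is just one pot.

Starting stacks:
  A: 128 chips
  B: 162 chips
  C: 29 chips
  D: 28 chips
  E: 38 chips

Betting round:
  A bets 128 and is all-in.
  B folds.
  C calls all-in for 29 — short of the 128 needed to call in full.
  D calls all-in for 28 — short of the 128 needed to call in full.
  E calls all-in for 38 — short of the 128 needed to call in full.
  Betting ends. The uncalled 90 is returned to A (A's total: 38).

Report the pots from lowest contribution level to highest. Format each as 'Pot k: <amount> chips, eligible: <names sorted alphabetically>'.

Contributions (after 90 returned to A): A=38, C=29, D=28, E=38
Folded: B
Pot levels (distinct totals of non-folded players): 28, 29, 38
Layer 1-28: 28 each from A, C, D, E = 28*4 = 112 chips; eligible A, C, D, E
Layer 29-29: 1 each from A, C, E = 1*3 = 3 chips; eligible A, C, E
Layer 30-38: 9 each from A, E = 9*2 = 18 chips; eligible A, E

Pot 1: 112 chips, eligible: A, C, D, E
Pot 2: 3 chips, eligible: A, C, E
Pot 3: 18 chips, eligible: A, E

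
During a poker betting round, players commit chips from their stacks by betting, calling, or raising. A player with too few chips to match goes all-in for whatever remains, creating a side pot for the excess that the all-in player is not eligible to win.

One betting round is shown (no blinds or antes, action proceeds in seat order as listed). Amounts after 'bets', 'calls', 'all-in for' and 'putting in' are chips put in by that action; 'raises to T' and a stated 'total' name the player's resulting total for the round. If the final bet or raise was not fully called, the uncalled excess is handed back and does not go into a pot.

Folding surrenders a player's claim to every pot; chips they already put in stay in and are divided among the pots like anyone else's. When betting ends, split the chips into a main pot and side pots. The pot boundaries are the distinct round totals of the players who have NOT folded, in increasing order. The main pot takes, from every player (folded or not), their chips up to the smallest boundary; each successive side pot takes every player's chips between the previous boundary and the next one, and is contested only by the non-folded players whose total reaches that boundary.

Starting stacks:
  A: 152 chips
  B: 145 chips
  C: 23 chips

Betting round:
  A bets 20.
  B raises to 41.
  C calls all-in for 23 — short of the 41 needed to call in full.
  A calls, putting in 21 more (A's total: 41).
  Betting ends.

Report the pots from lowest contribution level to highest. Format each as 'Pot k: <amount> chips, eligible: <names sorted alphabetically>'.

Contributions: A=41, B=41, C=23
Pot levels (distinct totals of non-folded players): 23, 41
Layer 1-23: 23 each from A, B, C = 23*3 = 69 chips; eligible A, B, C
Layer 24-41: 18 each from A, B = 18*2 = 36 chips; eligible A, B

Pot 1: 69 chips, eligible: A, B, C
Pot 2: 36 chips, eligible: A, B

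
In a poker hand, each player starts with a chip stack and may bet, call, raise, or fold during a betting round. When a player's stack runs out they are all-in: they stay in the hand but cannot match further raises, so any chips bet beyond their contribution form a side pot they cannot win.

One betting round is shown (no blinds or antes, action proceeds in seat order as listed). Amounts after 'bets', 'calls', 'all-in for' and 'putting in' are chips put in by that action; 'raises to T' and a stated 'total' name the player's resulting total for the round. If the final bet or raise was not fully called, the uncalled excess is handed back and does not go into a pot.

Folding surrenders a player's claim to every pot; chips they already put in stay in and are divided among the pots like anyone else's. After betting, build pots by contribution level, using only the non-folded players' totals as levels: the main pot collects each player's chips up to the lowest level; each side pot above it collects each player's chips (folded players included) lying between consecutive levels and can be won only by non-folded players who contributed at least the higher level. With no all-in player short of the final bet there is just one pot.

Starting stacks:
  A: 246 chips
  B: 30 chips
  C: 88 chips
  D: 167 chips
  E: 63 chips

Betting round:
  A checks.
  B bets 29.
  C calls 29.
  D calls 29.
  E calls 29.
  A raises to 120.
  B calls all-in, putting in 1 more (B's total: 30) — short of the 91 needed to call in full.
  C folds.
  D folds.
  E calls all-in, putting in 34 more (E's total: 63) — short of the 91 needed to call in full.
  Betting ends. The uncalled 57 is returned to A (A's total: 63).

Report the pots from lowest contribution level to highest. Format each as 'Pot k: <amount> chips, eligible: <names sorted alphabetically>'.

Pot 1: 148 chips, eligible: A, B, E
Pot 2: 66 chips, eligible: A, E

Derivation:
Contributions (after 57 returned to A): A=63, B=30, C=29, D=29, E=63
Folded: C, D
Pot levels (distinct totals of non-folded players): 30, 63
Layer 1-30: A 30 + B 30 + C 29 + D 29 + E 30 = 148 chips; eligible A, B, E
Layer 31-63: 33 each from A, E = 33*2 = 66 chips; eligible A, E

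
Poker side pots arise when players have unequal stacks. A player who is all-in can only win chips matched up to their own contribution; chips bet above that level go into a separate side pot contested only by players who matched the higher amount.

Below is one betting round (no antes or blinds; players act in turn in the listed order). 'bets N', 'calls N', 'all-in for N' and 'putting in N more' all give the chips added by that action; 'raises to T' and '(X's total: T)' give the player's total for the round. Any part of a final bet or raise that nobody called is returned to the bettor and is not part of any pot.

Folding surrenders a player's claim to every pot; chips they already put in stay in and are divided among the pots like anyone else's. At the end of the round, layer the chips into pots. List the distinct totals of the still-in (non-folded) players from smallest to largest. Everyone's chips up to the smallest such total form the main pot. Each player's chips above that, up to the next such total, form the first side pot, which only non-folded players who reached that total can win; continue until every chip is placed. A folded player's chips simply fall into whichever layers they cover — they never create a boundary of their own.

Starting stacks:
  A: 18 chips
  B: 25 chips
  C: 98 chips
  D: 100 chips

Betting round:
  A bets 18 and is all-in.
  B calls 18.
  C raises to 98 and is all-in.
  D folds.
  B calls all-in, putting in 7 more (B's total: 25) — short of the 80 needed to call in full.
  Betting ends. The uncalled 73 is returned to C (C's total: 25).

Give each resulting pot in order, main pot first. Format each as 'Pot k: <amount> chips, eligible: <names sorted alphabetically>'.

Contributions (after 73 returned to C): A=18, B=25, C=25
Folded: D
Pot levels (distinct totals of non-folded players): 18, 25
Layer 1-18: 18 each from A, B, C = 18*3 = 54 chips; eligible A, B, C
Layer 19-25: 7 each from B, C = 7*2 = 14 chips; eligible B, C

Pot 1: 54 chips, eligible: A, B, C
Pot 2: 14 chips, eligible: B, C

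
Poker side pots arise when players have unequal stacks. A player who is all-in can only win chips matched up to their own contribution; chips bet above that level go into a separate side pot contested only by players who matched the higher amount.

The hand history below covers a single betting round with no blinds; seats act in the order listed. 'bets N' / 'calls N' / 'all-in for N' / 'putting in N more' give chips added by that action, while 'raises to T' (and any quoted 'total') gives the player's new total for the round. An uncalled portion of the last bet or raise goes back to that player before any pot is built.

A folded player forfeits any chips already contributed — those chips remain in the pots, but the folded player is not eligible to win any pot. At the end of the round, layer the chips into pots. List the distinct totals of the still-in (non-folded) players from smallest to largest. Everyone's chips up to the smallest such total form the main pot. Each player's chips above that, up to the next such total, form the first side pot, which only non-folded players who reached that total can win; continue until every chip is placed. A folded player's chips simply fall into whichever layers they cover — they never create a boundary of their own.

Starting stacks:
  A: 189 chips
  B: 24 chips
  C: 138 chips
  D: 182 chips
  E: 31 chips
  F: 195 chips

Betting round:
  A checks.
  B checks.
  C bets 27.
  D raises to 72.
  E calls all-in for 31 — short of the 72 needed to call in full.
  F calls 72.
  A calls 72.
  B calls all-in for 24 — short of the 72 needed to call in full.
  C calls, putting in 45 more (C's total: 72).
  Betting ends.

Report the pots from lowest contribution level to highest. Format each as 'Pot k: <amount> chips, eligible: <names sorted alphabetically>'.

Pot 1: 144 chips, eligible: A, B, C, D, E, F
Pot 2: 35 chips, eligible: A, C, D, E, F
Pot 3: 164 chips, eligible: A, C, D, F

Derivation:
Contributions: A=72, B=24, C=72, D=72, E=31, F=72
Pot levels (distinct totals of non-folded players): 24, 31, 72
Layer 1-24: 24 each from A, B, C, D, E, F = 24*6 = 144 chips; eligible A, B, C, D, E, F
Layer 25-31: 7 each from A, C, D, E, F = 7*5 = 35 chips; eligible A, C, D, E, F
Layer 32-72: 41 each from A, C, D, F = 41*4 = 164 chips; eligible A, C, D, F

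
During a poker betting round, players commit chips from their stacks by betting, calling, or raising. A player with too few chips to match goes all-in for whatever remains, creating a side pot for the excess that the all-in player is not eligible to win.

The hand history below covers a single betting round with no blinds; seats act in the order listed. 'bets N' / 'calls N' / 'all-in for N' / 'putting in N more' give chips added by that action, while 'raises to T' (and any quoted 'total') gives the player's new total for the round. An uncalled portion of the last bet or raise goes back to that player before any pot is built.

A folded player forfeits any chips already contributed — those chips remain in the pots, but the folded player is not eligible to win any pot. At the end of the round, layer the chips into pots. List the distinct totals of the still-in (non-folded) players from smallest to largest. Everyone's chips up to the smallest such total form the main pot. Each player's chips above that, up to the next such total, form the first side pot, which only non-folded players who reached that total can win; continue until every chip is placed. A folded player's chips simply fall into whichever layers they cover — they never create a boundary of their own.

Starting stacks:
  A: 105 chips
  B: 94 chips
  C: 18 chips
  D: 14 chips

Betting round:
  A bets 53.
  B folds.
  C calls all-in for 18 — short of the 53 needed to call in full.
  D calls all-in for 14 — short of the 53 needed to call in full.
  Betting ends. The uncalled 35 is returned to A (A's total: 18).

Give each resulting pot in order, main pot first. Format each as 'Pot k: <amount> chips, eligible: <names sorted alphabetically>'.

Contributions (after 35 returned to A): A=18, C=18, D=14
Folded: B
Pot levels (distinct totals of non-folded players): 14, 18
Layer 1-14: 14 each from A, C, D = 14*3 = 42 chips; eligible A, C, D
Layer 15-18: 4 each from A, C = 4*2 = 8 chips; eligible A, C

Pot 1: 42 chips, eligible: A, C, D
Pot 2: 8 chips, eligible: A, C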